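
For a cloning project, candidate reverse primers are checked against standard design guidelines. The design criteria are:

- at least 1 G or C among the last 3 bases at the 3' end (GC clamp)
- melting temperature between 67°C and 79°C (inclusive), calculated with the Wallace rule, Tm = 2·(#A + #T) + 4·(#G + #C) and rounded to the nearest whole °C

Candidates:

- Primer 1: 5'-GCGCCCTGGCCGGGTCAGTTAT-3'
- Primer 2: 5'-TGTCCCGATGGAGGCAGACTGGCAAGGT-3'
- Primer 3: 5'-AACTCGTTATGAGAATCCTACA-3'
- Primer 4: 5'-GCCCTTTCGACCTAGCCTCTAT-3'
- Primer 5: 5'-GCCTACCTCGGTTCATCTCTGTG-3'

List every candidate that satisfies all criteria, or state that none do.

Primer 5 only.

Primer 1 (22 nt, A=2 T=5 G=8 C=7): 3' end TAT has 0 G/C, need ≥1 ✗; Tm = 2·7 + 4·15 = 74°C ✓ — fails.
Primer 2 (28 nt, A=6 T=5 G=11 C=6): 3' end GGT has 2 G/C ✓; Tm = 2·11 + 4·17 = 90°C, outside 67–79°C ✗ — fails.
Primer 3 (22 nt, A=8 T=6 G=3 C=5): 3' end ACA has 1 G/C ✓; Tm = 2·14 + 4·8 = 60°C, outside 67–79°C ✗ — fails.
Primer 4 (22 nt, A=3 T=7 G=3 C=9): 3' end TAT has 0 G/C, need ≥1 ✗; Tm = 2·10 + 4·12 = 68°C ✓ — fails.
Primer 5 (23 nt, A=2 T=8 G=5 C=8): 3' end GTG has 2 G/C ✓; Tm = 2·10 + 4·13 = 72°C ✓ — passes.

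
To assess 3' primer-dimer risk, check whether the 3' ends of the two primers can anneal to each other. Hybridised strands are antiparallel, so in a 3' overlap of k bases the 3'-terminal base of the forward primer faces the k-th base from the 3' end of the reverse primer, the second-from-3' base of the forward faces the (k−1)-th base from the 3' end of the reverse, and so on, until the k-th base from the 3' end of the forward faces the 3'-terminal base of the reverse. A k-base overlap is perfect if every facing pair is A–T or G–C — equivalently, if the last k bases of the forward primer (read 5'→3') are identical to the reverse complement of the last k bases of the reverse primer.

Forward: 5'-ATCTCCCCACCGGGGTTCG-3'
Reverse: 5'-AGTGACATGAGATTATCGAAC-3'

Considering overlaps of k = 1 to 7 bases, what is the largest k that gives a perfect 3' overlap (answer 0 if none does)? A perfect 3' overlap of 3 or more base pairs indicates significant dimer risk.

Last 7 bases (5'→3') — forward …GGGTTCG, reverse …ATCGAAC.
Reverse complement of the reverse primer's last 7 bases: GTTCGAT; its first k bases are the reverse complement of the reverse primer's last k bases, so a perfect k-base overlap needs the forward primer's last k bases to equal them.
Comparing (forward last k vs required): k=1: G vs G ✓; k=2: CG vs GT ✗; k=3: TCG vs GTT ✗; k=4: TTCG vs GTTC ✗; k=5: GTTCG vs GTTCG ✓; k=6: GGTTCG vs GTTCGA ✗; k=7: GGGTTCG vs GTTCGAT ✗.
Perfect overlaps at k = 1, 5; the largest is 5.

Longest perfect overlap: 5 complementary base pairs; significant dimer risk (threshold 3).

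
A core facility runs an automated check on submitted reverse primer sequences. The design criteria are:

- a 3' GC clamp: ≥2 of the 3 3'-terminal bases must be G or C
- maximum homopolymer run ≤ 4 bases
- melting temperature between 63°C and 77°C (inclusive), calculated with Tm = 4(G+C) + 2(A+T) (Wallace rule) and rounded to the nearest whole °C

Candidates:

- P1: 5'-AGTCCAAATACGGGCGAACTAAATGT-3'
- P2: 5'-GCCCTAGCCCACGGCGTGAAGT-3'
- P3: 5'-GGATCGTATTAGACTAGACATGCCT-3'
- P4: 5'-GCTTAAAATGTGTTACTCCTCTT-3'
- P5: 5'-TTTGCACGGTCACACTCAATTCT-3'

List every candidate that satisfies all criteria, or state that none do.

P1 (26 nt, A=10 T=5 G=6 C=5): 3' end TGT has 1 G/C, need ≥2 ✗; longest run = 3 ✓; Tm = 2·15 + 4·11 = 74°C ✓ — fails.
P2 (22 nt, A=4 T=3 G=7 C=8): 3' end AGT has 1 G/C, need ≥2 ✗; longest run = 3 ✓; Tm = 2·7 + 4·15 = 74°C ✓ — fails.
P3 (25 nt, A=7 T=7 G=6 C=5): 3' end CCT has 2 G/C ✓; longest run = 2 ✓; Tm = 2·14 + 4·11 = 72°C ✓ — passes.
P4 (23 nt, A=5 T=10 G=3 C=5): 3' end CTT has 1 G/C, need ≥2 ✗; longest run = 4 ✓; Tm = 2·15 + 4·8 = 62°C, outside 63–77°C ✗ — fails.
P5 (23 nt, A=5 T=8 G=3 C=7): 3' end TCT has 1 G/C, need ≥2 ✗; longest run = 3 ✓; Tm = 2·13 + 4·10 = 66°C ✓ — fails.

P3 only.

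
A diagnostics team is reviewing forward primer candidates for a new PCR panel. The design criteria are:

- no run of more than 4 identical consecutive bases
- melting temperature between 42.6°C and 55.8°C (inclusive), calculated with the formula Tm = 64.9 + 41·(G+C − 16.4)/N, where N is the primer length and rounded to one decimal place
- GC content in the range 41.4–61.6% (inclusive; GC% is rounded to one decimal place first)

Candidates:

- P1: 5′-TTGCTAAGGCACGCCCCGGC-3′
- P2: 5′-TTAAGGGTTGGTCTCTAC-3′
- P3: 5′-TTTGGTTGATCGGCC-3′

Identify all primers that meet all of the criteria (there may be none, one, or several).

P1 (20 nt, A=3 T=3 G=6 C=8): longest run = 4 ✓; Tm = 64.9 + 41·(14 − 16.4)/20 = 60.0°C, outside 42.6–55.8°C ✗; GC 14/20 = 70.0%, outside 41.4–61.6% ✗ — fails.
P2 (18 nt, A=3 T=7 G=5 C=3): longest run = 3 ✓; Tm = 64.9 + 41·(8 − 16.4)/18 = 45.8°C ✓; GC 8/18 = 44.4% ✓ — passes.
P3 (15 nt, A=1 T=6 G=5 C=3): longest run = 3 ✓; Tm = 64.9 + 41·(8 − 16.4)/15 = 41.9°C, outside 42.6–55.8°C ✗; GC 8/15 = 53.3% ✓ — fails.

P2 only.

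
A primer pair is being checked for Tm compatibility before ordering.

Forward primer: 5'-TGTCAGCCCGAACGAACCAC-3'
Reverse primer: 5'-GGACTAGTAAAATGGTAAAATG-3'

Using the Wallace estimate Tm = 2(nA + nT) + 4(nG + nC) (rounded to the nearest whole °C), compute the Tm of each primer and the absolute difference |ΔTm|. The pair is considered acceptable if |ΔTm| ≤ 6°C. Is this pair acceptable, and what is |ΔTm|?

Forward: A=6 T=2 G=4 C=8 → Tm = 2·8 + 4·12 = 64°C.
Reverse: A=10 T=5 G=6 C=1 → Tm = 2·15 + 4·7 = 58°C.
|ΔTm| = |64 − 58| = 6°C, ≤ 6°C.

|ΔTm| = 6°C; the pair is acceptable.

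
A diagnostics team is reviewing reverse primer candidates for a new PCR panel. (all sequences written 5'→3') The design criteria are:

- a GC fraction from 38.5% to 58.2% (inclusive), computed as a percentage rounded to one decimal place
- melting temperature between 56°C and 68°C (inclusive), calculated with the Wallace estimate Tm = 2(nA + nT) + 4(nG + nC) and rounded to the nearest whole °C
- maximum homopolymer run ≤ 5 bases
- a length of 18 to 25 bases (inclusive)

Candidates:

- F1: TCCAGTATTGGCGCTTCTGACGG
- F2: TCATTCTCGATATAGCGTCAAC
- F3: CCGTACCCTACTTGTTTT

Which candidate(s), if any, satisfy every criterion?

F2 only.

F1 (23 nt, A=3 T=7 G=7 C=6): GC 13/23 = 56.5% ✓; Tm = 2·10 + 4·13 = 72°C, outside 56–68°C ✗; longest run = 2 ✓; length 23 ✓ — fails.
F2 (22 nt, A=6 T=7 G=3 C=6): GC 9/22 = 40.9% ✓; Tm = 2·13 + 4·9 = 62°C ✓; longest run = 2 ✓; length 22 ✓ — passes.
F3 (18 nt, A=2 T=8 G=2 C=6): GC 8/18 = 44.4% ✓; Tm = 2·10 + 4·8 = 52°C, outside 56–68°C ✗; longest run = 4 ✓; length 18 ✓ — fails.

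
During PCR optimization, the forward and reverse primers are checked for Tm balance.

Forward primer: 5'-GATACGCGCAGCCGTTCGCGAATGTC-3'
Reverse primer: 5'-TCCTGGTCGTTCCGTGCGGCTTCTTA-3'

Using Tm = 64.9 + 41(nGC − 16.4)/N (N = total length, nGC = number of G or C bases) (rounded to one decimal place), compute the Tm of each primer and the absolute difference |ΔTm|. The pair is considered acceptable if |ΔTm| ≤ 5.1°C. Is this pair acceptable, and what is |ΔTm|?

Forward: G+C = 16, N = 26 → Tm = 64.9 + 41·(16 − 16.4)/26 = 64.3°C.
Reverse: G+C = 15, N = 26 → Tm = 64.9 + 41·(15 − 16.4)/26 = 62.7°C.
|ΔTm| = |64.3 − 62.7| = 1.6°C, ≤ 5.1°C.

|ΔTm| = 1.6°C; the pair is acceptable.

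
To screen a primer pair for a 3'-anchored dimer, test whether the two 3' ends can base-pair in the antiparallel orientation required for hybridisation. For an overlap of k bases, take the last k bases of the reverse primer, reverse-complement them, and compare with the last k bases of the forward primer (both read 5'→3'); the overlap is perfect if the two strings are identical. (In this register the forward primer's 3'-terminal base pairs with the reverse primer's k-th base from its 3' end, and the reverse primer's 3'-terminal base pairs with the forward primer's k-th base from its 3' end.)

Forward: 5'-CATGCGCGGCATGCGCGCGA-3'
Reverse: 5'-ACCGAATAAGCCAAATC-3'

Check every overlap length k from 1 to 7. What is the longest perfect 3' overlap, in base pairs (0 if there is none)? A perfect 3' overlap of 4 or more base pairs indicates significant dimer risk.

Longest perfect overlap: 2 complementary base pairs; below the dimer-risk threshold (threshold 4).

Last 7 bases (5'→3') — forward …CGCGCGA, reverse …CCAAATC.
Reverse complement of the reverse primer's last 7 bases: GATTTGG; its first k bases are the reverse complement of the reverse primer's last k bases, so a perfect k-base overlap needs the forward primer's last k bases to equal them.
Comparing (forward last k vs required): k=1: A vs G ✗; k=2: GA vs GA ✓; k=3: CGA vs GAT ✗; k=4: GCGA vs GATT ✗; k=5: CGCGA vs GATTT ✗; k=6: GCGCGA vs GATTTG ✗; k=7: CGCGCGA vs GATTTGG ✗.
Only k = 2 is perfect, so the longest perfect 3' overlap is 2.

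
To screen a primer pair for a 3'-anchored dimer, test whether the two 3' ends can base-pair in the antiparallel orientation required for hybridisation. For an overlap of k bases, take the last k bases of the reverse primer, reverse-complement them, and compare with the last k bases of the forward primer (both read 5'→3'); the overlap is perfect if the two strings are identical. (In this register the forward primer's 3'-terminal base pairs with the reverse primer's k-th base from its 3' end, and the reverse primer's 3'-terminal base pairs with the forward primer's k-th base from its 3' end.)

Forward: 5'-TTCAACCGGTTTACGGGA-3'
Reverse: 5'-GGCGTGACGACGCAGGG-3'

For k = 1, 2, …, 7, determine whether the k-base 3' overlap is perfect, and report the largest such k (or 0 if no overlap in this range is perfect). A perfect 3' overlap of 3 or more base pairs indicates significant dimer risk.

Longest perfect overlap: 0 complementary base pairs; below the dimer-risk threshold (threshold 3).

Last 7 bases (5'→3') — forward …TACGGGA, reverse …CGCAGGG.
Reverse complement of the reverse primer's last 7 bases: CCCTGCG; its first k bases are the reverse complement of the reverse primer's last k bases, so a perfect k-base overlap needs the forward primer's last k bases to equal them.
Comparing (forward last k vs required): k=1: A vs C ✗; k=2: GA vs CC ✗; k=3: GGA vs CCC ✗; k=4: GGGA vs CCCT ✗; k=5: CGGGA vs CCCTG ✗; k=6: ACGGGA vs CCCTGC ✗; k=7: TACGGGA vs CCCTGCG ✗.
No overlap length from 1 to 7 is perfect, so the longest perfect 3' overlap is 0.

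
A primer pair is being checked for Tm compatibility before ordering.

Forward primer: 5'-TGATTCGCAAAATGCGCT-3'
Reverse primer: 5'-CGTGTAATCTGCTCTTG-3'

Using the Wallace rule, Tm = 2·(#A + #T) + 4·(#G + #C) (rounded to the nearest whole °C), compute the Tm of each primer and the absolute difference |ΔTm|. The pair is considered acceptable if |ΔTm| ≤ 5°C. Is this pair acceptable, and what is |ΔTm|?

Forward: A=5 T=5 G=4 C=4 → Tm = 2·10 + 4·8 = 52°C.
Reverse: A=2 T=7 G=4 C=4 → Tm = 2·9 + 4·8 = 50°C.
|ΔTm| = |52 − 50| = 2°C, ≤ 5°C.

|ΔTm| = 2°C; the pair is acceptable.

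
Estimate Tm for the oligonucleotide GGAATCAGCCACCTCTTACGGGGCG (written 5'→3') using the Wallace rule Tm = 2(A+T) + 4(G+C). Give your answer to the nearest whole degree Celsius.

Base counts: A=5, T=4, G=8, C=8 (length 25).
Tm = 2·(5+4) + 4·(8+8) = 2·9 + 4·16 = 18 + 64 = 82°C.

82°C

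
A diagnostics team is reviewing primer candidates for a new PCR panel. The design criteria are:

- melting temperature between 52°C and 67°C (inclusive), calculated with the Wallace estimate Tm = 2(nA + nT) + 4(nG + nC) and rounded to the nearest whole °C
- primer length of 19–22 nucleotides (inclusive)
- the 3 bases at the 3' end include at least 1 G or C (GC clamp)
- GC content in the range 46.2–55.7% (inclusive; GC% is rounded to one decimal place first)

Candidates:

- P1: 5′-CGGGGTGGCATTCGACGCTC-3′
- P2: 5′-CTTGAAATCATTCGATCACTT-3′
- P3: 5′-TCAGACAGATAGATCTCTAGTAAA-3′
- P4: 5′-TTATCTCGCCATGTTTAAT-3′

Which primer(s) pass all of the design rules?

None of the candidates satisfy all criteria.

P1 (20 nt, A=2 T=4 G=8 C=6): Tm = 2·6 + 4·14 = 68°C, outside 52–67°C ✗; length 20 ✓; 3' end CTC has 2 G/C ✓; GC 14/20 = 70.0%, outside 46.2–55.7% ✗ — fails.
P2 (21 nt, A=6 T=8 G=2 C=5): Tm = 2·14 + 4·7 = 56°C ✓; length 21 ✓; 3' end CTT has 1 G/C ✓; GC 7/21 = 33.3%, outside 46.2–55.7% ✗ — fails.
P3 (24 nt, A=10 T=6 G=4 C=4): Tm = 2·16 + 4·8 = 64°C ✓; length 24, outside 19–22 ✗; 3' end AAA has 0 G/C, need ≥1 ✗; GC 8/24 = 33.3%, outside 46.2–55.7% ✗ — fails.
P4 (19 nt, A=4 T=9 G=2 C=4): Tm = 2·13 + 4·6 = 50°C, outside 52–67°C ✗; length 19 ✓; 3' end AAT has 0 G/C, need ≥1 ✗; GC 6/19 = 31.6%, outside 46.2–55.7% ✗ — fails.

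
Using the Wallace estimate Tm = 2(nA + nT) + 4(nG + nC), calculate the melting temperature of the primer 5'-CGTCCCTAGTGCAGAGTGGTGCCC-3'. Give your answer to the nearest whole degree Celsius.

Base counts: A=3, T=5, G=8, C=8 (length 24).
Tm = 2·(3+5) + 4·(8+8) = 2·8 + 4·16 = 16 + 64 = 80°C.

80°C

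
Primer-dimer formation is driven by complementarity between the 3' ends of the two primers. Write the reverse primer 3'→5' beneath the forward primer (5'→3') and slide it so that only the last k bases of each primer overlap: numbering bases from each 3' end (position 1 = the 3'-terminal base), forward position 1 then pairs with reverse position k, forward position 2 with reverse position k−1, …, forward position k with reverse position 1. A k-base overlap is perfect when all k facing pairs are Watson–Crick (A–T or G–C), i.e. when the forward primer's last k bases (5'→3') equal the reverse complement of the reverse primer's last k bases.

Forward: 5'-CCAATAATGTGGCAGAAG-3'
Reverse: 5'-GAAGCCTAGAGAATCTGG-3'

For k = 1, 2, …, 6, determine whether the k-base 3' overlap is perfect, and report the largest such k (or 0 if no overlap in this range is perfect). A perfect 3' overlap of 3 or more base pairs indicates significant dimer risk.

Longest perfect overlap: 0 complementary base pairs; below the dimer-risk threshold (threshold 3).

Last 6 bases (5'→3') — forward …CAGAAG, reverse …ATCTGG.
Reverse complement of the reverse primer's last 6 bases: CCAGAT; its first k bases are the reverse complement of the reverse primer's last k bases, so a perfect k-base overlap needs the forward primer's last k bases to equal them.
Comparing (forward last k vs required): k=1: G vs C ✗; k=2: AG vs CC ✗; k=3: AAG vs CCA ✗; k=4: GAAG vs CCAG ✗; k=5: AGAAG vs CCAGA ✗; k=6: CAGAAG vs CCAGAT ✗.
No overlap length from 1 to 6 is perfect, so the longest perfect 3' overlap is 0.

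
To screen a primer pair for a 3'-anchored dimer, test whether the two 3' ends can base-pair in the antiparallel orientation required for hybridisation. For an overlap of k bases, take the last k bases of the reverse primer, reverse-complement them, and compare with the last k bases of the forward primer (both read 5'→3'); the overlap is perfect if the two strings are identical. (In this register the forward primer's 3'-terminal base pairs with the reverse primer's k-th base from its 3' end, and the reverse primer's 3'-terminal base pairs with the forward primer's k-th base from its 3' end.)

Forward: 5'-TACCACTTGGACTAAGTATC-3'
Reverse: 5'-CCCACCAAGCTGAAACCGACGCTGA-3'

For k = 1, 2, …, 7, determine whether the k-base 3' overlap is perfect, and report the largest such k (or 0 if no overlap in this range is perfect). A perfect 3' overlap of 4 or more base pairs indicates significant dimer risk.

Longest perfect overlap: 2 complementary base pairs; below the dimer-risk threshold (threshold 4).

Last 7 bases (5'→3') — forward …AAGTATC, reverse …ACGCTGA.
Reverse complement of the reverse primer's last 7 bases: TCAGCGT; its first k bases are the reverse complement of the reverse primer's last k bases, so a perfect k-base overlap needs the forward primer's last k bases to equal them.
Comparing (forward last k vs required): k=1: C vs T ✗; k=2: TC vs TC ✓; k=3: ATC vs TCA ✗; k=4: TATC vs TCAG ✗; k=5: GTATC vs TCAGC ✗; k=6: AGTATC vs TCAGCG ✗; k=7: AAGTATC vs TCAGCGT ✗.
Only k = 2 is perfect, so the longest perfect 3' overlap is 2.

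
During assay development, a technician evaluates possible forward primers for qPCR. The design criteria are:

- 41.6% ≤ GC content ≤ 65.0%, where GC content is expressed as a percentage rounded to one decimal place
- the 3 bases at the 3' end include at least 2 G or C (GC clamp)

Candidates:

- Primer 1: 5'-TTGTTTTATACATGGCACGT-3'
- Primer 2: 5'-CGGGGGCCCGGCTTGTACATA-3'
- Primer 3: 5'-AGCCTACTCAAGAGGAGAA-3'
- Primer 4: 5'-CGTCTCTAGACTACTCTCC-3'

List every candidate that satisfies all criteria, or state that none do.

Primer 4 only.

Primer 1 (20 nt, A=4 T=9 G=4 C=3): GC 7/20 = 35.0%, outside 41.6–65.0% ✗; 3' end CGT has 2 G/C ✓ — fails.
Primer 2 (21 nt, A=3 T=4 G=8 C=6): GC 14/21 = 66.7%, outside 41.6–65.0% ✗; 3' end ATA has 0 G/C, need ≥2 ✗ — fails.
Primer 3 (19 nt, A=8 T=2 G=5 C=4): GC 9/19 = 47.4% ✓; 3' end GAA has 1 G/C, need ≥2 ✗ — fails.
Primer 4 (19 nt, A=3 T=6 G=2 C=8): GC 10/19 = 52.6% ✓; 3' end TCC has 2 G/C ✓ — passes.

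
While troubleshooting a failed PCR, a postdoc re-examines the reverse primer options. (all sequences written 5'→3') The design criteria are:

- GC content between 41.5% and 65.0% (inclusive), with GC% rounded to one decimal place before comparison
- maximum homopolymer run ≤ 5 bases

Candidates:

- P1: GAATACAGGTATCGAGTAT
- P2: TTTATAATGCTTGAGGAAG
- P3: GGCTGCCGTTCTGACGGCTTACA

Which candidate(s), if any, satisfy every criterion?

P3 only.

P1 (19 nt, A=7 T=5 G=5 C=2): GC 7/19 = 36.8%, outside 41.5–65.0% ✗; longest run = 2 ✓ — fails.
P2 (19 nt, A=6 T=7 G=5 C=1): GC 6/19 = 31.6%, outside 41.5–65.0% ✗; longest run = 3 ✓ — fails.
P3 (23 nt, A=3 T=6 G=7 C=7): GC 14/23 = 60.9% ✓; longest run = 2 ✓ — passes.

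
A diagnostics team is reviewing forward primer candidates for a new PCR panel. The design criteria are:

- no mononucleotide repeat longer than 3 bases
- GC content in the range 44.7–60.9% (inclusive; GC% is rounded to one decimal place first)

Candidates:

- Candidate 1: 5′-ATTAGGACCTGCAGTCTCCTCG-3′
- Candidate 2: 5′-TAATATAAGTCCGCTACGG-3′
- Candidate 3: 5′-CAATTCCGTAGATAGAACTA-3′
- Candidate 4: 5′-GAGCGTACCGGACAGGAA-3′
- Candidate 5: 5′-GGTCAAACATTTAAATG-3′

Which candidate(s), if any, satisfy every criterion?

Candidate 1 (22 nt, A=4 T=6 G=5 C=7): longest run = 2 ✓; GC 12/22 = 54.5% ✓ — passes.
Candidate 2 (19 nt, A=6 T=5 G=4 C=4): longest run = 2 ✓; GC 8/19 = 42.1%, outside 44.7–60.9% ✗ — fails.
Candidate 3 (20 nt, A=8 T=5 G=3 C=4): longest run = 2 ✓; GC 7/20 = 35.0%, outside 44.7–60.9% ✗ — fails.
Candidate 4 (18 nt, A=6 T=1 G=7 C=4): longest run = 2 ✓; GC 11/18 = 61.1%, outside 44.7–60.9% ✗ — fails.
Candidate 5 (17 nt, A=7 T=5 G=3 C=2): longest run = 3 ✓; GC 5/17 = 29.4%, outside 44.7–60.9% ✗ — fails.

Candidate 1 only.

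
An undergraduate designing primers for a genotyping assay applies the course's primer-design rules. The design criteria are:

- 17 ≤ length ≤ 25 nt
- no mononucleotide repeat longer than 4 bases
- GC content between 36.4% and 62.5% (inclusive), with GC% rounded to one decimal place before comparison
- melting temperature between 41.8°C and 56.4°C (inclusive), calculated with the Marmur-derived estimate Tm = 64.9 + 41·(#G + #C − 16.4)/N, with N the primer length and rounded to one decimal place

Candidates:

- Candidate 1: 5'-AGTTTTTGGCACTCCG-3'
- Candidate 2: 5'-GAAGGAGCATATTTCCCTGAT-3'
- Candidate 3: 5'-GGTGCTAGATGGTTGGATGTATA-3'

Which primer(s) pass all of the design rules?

Candidate 1 (16 nt, A=2 T=6 G=4 C=4): length 16, outside 17–25 ✗; longest run = 5, exceeds 4 ✗; GC 8/16 = 50.0% ✓; Tm = 64.9 + 41·(8 − 16.4)/16 = 43.4°C ✓ — fails.
Candidate 2 (21 nt, A=6 T=6 G=5 C=4): length 21 ✓; longest run = 3 ✓; GC 9/21 = 42.9% ✓; Tm = 64.9 + 41·(9 − 16.4)/21 = 50.5°C ✓ — passes.
Candidate 3 (23 nt, A=5 T=8 G=9 C=1): length 23 ✓; longest run = 2 ✓; GC 10/23 = 43.5% ✓; Tm = 64.9 + 41·(10 − 16.4)/23 = 53.5°C ✓ — passes.

Candidate 2 and Candidate 3.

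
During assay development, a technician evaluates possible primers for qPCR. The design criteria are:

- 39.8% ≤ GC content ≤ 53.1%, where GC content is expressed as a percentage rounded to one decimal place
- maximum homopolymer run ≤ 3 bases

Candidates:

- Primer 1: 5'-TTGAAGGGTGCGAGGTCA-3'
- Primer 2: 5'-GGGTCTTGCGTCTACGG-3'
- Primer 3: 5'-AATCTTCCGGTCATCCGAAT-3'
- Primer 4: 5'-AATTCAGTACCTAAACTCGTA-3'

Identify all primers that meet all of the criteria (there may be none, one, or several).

Primer 1 (18 nt, A=4 T=4 G=8 C=2): GC 10/18 = 55.6%, outside 39.8–53.1% ✗; longest run = 3 ✓ — fails.
Primer 2 (17 nt, A=1 T=5 G=7 C=4): GC 11/17 = 64.7%, outside 39.8–53.1% ✗; longest run = 3 ✓ — fails.
Primer 3 (20 nt, A=5 T=6 G=3 C=6): GC 9/20 = 45.0% ✓; longest run = 2 ✓ — passes.
Primer 4 (21 nt, A=8 T=6 G=2 C=5): GC 7/21 = 33.3%, outside 39.8–53.1% ✗; longest run = 3 ✓ — fails.

Primer 3 only.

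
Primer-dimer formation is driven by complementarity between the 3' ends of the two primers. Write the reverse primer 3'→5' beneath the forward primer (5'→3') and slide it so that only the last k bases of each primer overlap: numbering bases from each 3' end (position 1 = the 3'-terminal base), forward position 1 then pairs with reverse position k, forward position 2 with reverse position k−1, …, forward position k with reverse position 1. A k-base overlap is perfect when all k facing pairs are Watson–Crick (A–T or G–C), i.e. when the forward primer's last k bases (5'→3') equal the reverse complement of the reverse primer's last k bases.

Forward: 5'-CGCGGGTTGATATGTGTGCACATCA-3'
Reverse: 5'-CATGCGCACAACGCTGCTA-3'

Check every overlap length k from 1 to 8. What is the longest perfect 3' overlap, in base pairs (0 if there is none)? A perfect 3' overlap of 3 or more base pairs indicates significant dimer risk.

Last 8 bases (5'→3') — forward …GCACATCA, reverse …CGCTGCTA.
Reverse complement of the reverse primer's last 8 bases: TAGCAGCG; its first k bases are the reverse complement of the reverse primer's last k bases, so a perfect k-base overlap needs the forward primer's last k bases to equal them.
Comparing (forward last k vs required): k=1: A vs T ✗; k=2: CA vs TA ✗; k=3: TCA vs TAG ✗; k=4: ATCA vs TAGC ✗; k=5: CATCA vs TAGCA ✗; k=6: ACATCA vs TAGCAG ✗; k=7: CACATCA vs TAGCAGC ✗; k=8: GCACATCA vs TAGCAGCG ✗.
No overlap length from 1 to 8 is perfect, so the longest perfect 3' overlap is 0.

Longest perfect overlap: 0 complementary base pairs; below the dimer-risk threshold (threshold 3).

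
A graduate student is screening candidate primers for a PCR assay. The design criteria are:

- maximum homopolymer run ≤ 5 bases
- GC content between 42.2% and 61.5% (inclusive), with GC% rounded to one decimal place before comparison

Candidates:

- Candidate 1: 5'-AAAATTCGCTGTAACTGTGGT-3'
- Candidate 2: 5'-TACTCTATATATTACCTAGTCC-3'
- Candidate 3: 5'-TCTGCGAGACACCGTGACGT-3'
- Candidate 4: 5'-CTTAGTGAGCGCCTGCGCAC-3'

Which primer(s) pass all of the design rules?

Candidate 3 only.

Candidate 1 (21 nt, A=6 T=7 G=5 C=3): longest run = 4 ✓; GC 8/21 = 38.1%, outside 42.2–61.5% ✗ — fails.
Candidate 2 (22 nt, A=6 T=9 G=1 C=6): longest run = 2 ✓; GC 7/22 = 31.8%, outside 42.2–61.5% ✗ — fails.
Candidate 3 (20 nt, A=4 T=4 G=6 C=6): longest run = 2 ✓; GC 12/20 = 60.0% ✓ — passes.
Candidate 4 (20 nt, A=3 T=4 G=6 C=7): longest run = 2 ✓; GC 13/20 = 65.0%, outside 42.2–61.5% ✗ — fails.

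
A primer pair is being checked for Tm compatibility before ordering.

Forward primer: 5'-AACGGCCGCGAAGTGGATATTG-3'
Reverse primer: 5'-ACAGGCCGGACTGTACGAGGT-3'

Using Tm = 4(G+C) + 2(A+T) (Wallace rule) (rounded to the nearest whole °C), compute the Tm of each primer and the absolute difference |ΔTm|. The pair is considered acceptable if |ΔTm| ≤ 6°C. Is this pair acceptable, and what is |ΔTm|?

Forward: A=6 T=4 G=8 C=4 → Tm = 2·10 + 4·12 = 68°C.
Reverse: A=5 T=3 G=8 C=5 → Tm = 2·8 + 4·13 = 68°C.
|ΔTm| = |68 − 68| = 0°C, ≤ 6°C.

|ΔTm| = 0°C; the pair is acceptable.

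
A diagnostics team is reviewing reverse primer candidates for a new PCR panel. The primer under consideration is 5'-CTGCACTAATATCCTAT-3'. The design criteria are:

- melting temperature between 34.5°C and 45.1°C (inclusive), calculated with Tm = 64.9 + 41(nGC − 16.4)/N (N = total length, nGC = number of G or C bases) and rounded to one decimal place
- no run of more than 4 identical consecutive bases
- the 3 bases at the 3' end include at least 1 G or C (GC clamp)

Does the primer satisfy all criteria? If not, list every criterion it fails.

Fails: GC clamp.

Base counts: A=5, T=6, G=1, C=5 (length 17).
Tm: Tm = 64.9 + 41·(6 − 16.4)/17 = 39.8°C ✓
homopolymer run: longest run = 2 ✓
GC clamp: 3' end TAT has 0 G/C, need ≥1 ✗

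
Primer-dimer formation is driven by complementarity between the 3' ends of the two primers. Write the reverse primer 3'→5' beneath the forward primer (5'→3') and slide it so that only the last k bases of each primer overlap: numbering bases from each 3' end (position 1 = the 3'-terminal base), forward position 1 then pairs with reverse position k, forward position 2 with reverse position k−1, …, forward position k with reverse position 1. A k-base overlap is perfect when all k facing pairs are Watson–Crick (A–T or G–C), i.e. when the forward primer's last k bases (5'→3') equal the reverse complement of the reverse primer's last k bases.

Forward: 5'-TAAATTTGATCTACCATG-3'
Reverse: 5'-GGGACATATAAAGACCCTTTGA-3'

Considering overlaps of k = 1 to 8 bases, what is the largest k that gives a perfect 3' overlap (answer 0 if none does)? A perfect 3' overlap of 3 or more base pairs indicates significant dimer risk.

Longest perfect overlap: 0 complementary base pairs; below the dimer-risk threshold (threshold 3).

Last 8 bases (5'→3') — forward …CTACCATG, reverse …CCCTTTGA.
Reverse complement of the reverse primer's last 8 bases: TCAAAGGG; its first k bases are the reverse complement of the reverse primer's last k bases, so a perfect k-base overlap needs the forward primer's last k bases to equal them.
Comparing (forward last k vs required): k=1: G vs T ✗; k=2: TG vs TC ✗; k=3: ATG vs TCA ✗; k=4: CATG vs TCAA ✗; k=5: CCATG vs TCAAA ✗; k=6: ACCATG vs TCAAAG ✗; k=7: TACCATG vs TCAAAGG ✗; k=8: CTACCATG vs TCAAAGGG ✗.
No overlap length from 1 to 8 is perfect, so the longest perfect 3' overlap is 0.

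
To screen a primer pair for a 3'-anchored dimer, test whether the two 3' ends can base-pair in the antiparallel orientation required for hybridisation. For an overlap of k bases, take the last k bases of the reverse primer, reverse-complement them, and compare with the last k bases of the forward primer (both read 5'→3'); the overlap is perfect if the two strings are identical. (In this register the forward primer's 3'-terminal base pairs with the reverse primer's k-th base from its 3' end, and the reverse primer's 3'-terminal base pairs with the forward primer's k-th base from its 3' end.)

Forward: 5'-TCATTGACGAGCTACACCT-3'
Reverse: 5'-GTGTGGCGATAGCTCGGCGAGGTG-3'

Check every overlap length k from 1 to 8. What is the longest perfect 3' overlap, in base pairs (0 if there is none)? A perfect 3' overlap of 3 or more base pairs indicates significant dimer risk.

Longest perfect overlap: 5 complementary base pairs; significant dimer risk (threshold 3).

Last 8 bases (5'→3') — forward …CTACACCT, reverse …GCGAGGTG.
Reverse complement of the reverse primer's last 8 bases: CACCTCGC; its first k bases are the reverse complement of the reverse primer's last k bases, so a perfect k-base overlap needs the forward primer's last k bases to equal them.
Comparing (forward last k vs required): k=1: T vs C ✗; k=2: CT vs CA ✗; k=3: CCT vs CAC ✗; k=4: ACCT vs CACC ✗; k=5: CACCT vs CACCT ✓; k=6: ACACCT vs CACCTC ✗; k=7: TACACCT vs CACCTCG ✗; k=8: CTACACCT vs CACCTCGC ✗.
Only k = 5 is perfect, so the longest perfect 3' overlap is 5.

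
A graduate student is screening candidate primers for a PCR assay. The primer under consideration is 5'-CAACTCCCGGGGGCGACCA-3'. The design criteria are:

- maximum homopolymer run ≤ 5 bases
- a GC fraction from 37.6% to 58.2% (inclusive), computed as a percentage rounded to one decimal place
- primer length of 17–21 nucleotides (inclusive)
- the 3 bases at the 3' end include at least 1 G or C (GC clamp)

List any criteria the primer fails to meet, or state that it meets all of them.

Base counts: A=4, T=1, G=6, C=8 (length 19).
homopolymer run: longest run = 5 ✓
GC content: GC 14/19 = 73.7%, outside 37.6–58.2% ✗
length: length 19 ✓
GC clamp: 3' end CCA has 2 G/C ✓

Fails: GC content.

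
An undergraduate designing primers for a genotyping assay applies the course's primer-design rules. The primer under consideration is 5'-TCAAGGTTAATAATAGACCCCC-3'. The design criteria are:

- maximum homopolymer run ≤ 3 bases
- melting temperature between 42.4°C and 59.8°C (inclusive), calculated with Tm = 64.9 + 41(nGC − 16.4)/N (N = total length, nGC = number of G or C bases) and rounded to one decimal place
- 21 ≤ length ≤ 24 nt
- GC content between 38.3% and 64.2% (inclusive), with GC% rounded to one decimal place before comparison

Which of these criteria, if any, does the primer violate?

Base counts: A=8, T=5, G=3, C=6 (length 22).
homopolymer run: longest run = 5, exceeds 3 ✗
Tm: Tm = 64.9 + 41·(9 − 16.4)/22 = 51.1°C ✓
length: length 22 ✓
GC content: GC 9/22 = 40.9% ✓

Fails: homopolymer run.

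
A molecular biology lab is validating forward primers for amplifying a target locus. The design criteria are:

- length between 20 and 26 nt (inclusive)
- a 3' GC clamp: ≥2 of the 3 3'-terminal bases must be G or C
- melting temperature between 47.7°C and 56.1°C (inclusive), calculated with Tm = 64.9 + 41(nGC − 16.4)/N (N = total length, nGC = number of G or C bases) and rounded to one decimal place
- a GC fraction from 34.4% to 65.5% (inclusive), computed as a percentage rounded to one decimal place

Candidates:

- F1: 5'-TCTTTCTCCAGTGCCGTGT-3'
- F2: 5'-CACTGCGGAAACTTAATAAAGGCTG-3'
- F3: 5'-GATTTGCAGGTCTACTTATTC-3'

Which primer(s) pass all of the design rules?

F2 only.

F1 (19 nt, A=1 T=8 G=4 C=6): length 19, outside 20–26 ✗; 3' end TGT has 1 G/C, need ≥2 ✗; Tm = 64.9 + 41·(10 − 16.4)/19 = 51.1°C ✓; GC 10/19 = 52.6% ✓ — fails.
F2 (25 nt, A=9 T=5 G=6 C=5): length 25 ✓; 3' end CTG has 2 G/C ✓; Tm = 64.9 + 41·(11 − 16.4)/25 = 56.0°C ✓; GC 11/25 = 44.0% ✓ — passes.
F3 (21 nt, A=4 T=9 G=4 C=4): length 21 ✓; 3' end TTC has 1 G/C, need ≥2 ✗; Tm = 64.9 + 41·(8 − 16.4)/21 = 48.5°C ✓; GC 8/21 = 38.1% ✓ — fails.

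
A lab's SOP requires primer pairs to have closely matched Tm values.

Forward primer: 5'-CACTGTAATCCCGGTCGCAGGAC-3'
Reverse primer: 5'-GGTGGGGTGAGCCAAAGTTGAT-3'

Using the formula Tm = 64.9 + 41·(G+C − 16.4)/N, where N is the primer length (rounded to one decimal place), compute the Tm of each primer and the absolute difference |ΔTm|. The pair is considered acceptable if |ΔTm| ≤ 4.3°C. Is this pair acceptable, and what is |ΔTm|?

|ΔTm| = 3.9°C; the pair is acceptable.

Forward: G+C = 14, N = 23 → Tm = 64.9 + 41·(14 − 16.4)/23 = 60.6°C.
Reverse: G+C = 12, N = 22 → Tm = 64.9 + 41·(12 − 16.4)/22 = 56.7°C.
|ΔTm| = |60.6 − 56.7| = 3.9°C, ≤ 4.3°C.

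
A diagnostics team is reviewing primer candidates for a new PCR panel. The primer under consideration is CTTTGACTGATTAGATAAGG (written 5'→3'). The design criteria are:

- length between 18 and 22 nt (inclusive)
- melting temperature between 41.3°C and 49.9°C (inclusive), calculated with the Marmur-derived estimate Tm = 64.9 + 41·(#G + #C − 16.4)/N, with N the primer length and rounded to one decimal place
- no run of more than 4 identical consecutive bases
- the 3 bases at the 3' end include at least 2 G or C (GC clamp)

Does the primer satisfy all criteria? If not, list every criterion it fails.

Meets all criteria.

Base counts: A=6, T=7, G=5, C=2 (length 20).
length: length 20 ✓
Tm: Tm = 64.9 + 41·(7 − 16.4)/20 = 45.6°C ✓
homopolymer run: longest run = 3 ✓
GC clamp: 3' end AGG has 2 G/C ✓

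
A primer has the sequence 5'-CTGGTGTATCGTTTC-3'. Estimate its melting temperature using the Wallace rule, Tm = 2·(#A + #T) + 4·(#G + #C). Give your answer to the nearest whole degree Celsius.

44°C

Base counts: A=1, T=7, G=4, C=3 (length 15).
Tm = 2·(1+7) + 4·(4+3) = 2·8 + 4·7 = 16 + 28 = 44°C.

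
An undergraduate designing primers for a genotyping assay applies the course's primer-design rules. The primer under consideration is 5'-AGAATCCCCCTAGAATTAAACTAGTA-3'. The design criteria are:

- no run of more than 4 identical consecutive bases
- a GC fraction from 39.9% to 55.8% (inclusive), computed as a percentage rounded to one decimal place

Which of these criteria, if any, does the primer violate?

Fails: homopolymer run, GC content.

Base counts: A=11, T=6, G=3, C=6 (length 26).
homopolymer run: longest run = 5, exceeds 4 ✗
GC content: GC 9/26 = 34.6%, outside 39.9–55.8% ✗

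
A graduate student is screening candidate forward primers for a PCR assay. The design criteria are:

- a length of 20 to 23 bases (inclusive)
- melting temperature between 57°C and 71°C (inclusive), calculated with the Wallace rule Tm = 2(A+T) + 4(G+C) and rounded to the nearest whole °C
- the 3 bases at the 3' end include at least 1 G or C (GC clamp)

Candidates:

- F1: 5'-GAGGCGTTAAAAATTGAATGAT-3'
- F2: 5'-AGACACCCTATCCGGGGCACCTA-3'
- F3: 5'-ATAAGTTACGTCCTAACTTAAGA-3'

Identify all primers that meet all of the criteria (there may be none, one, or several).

F1 and F3.

F1 (22 nt, A=9 T=6 G=6 C=1): length 22 ✓; Tm = 2·15 + 4·7 = 58°C ✓; 3' end GAT has 1 G/C ✓ — passes.
F2 (23 nt, A=6 T=3 G=5 C=9): length 23 ✓; Tm = 2·9 + 4·14 = 74°C, outside 57–71°C ✗; 3' end CTA has 1 G/C ✓ — fails.
F3 (23 nt, A=9 T=7 G=3 C=4): length 23 ✓; Tm = 2·16 + 4·7 = 60°C ✓; 3' end AGA has 1 G/C ✓ — passes.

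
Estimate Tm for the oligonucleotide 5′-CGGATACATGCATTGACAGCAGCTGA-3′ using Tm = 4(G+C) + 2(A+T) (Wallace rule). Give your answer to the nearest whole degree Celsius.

Base counts: A=8, T=5, G=7, C=6 (length 26).
Tm = 2·(8+5) + 4·(7+6) = 2·13 + 4·13 = 26 + 52 = 78°C.

78°C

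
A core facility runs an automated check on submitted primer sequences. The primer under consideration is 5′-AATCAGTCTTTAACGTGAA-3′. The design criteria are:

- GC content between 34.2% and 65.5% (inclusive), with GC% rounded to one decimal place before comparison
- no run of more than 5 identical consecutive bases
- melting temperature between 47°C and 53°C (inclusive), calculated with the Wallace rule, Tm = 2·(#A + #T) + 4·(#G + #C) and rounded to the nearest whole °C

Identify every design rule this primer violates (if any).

Base counts: A=7, T=6, G=3, C=3 (length 19).
GC content: GC 6/19 = 31.6%, outside 34.2–65.5% ✗
homopolymer run: longest run = 3 ✓
Tm: Tm = 2·13 + 4·6 = 50°C ✓

Fails: GC content.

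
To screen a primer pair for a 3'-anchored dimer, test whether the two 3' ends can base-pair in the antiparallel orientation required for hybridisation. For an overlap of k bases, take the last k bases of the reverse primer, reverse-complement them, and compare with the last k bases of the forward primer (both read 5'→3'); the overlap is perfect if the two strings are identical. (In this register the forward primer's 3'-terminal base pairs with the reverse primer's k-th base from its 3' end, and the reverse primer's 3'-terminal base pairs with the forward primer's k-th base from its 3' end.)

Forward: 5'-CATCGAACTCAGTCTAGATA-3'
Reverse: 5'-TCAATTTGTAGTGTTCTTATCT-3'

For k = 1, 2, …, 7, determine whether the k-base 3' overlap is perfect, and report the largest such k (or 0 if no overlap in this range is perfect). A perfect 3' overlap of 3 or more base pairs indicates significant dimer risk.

Longest perfect overlap: 5 complementary base pairs; significant dimer risk (threshold 3).

Last 7 bases (5'→3') — forward …CTAGATA, reverse …CTTATCT.
Reverse complement of the reverse primer's last 7 bases: AGATAAG; its first k bases are the reverse complement of the reverse primer's last k bases, so a perfect k-base overlap needs the forward primer's last k bases to equal them.
Comparing (forward last k vs required): k=1: A vs A ✓; k=2: TA vs AG ✗; k=3: ATA vs AGA ✗; k=4: GATA vs AGAT ✗; k=5: AGATA vs AGATA ✓; k=6: TAGATA vs AGATAA ✗; k=7: CTAGATA vs AGATAAG ✗.
Perfect overlaps at k = 1, 5; the largest is 5.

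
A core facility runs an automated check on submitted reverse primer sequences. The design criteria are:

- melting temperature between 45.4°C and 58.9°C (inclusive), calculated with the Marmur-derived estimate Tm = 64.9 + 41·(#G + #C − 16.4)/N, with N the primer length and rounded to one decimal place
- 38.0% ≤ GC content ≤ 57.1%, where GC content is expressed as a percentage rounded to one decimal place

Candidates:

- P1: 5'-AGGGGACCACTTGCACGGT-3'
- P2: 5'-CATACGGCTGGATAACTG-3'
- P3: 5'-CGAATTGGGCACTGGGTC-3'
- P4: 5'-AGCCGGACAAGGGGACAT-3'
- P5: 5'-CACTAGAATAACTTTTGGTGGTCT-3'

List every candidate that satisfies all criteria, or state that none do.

P2 only.

P1 (19 nt, A=4 T=3 G=7 C=5): Tm = 64.9 + 41·(12 − 16.4)/19 = 55.4°C ✓; GC 12/19 = 63.2%, outside 38.0–57.1% ✗ — fails.
P2 (18 nt, A=5 T=4 G=5 C=4): Tm = 64.9 + 41·(9 − 16.4)/18 = 48.0°C ✓; GC 9/18 = 50.0% ✓ — passes.
P3 (18 nt, A=3 T=4 G=7 C=4): Tm = 64.9 + 41·(11 − 16.4)/18 = 52.6°C ✓; GC 11/18 = 61.1%, outside 38.0–57.1% ✗ — fails.
P4 (18 nt, A=6 T=1 G=7 C=4): Tm = 64.9 + 41·(11 − 16.4)/18 = 52.6°C ✓; GC 11/18 = 61.1%, outside 38.0–57.1% ✗ — fails.
P5 (24 nt, A=6 T=9 G=5 C=4): Tm = 64.9 + 41·(9 − 16.4)/24 = 52.3°C ✓; GC 9/24 = 37.5%, outside 38.0–57.1% ✗ — fails.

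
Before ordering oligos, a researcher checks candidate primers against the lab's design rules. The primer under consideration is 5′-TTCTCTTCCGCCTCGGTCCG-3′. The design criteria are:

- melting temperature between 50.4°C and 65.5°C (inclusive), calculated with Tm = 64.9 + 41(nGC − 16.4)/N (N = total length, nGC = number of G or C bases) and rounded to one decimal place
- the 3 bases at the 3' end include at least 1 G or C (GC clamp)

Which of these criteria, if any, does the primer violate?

Base counts: A=0, T=7, G=4, C=9 (length 20).
Tm: Tm = 64.9 + 41·(13 − 16.4)/20 = 57.9°C ✓
GC clamp: 3' end CCG has 3 G/C ✓

Meets all criteria.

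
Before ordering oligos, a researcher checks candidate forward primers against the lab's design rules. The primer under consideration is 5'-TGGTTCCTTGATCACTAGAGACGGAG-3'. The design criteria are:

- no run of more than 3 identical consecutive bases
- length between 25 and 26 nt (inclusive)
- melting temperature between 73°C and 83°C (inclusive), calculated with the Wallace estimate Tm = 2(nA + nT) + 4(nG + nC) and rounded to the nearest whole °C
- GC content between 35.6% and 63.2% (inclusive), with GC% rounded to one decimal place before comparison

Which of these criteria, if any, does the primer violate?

Base counts: A=6, T=7, G=8, C=5 (length 26).
homopolymer run: longest run = 2 ✓
length: length 26 ✓
Tm: Tm = 2·13 + 4·13 = 78°C ✓
GC content: GC 13/26 = 50.0% ✓

Meets all criteria.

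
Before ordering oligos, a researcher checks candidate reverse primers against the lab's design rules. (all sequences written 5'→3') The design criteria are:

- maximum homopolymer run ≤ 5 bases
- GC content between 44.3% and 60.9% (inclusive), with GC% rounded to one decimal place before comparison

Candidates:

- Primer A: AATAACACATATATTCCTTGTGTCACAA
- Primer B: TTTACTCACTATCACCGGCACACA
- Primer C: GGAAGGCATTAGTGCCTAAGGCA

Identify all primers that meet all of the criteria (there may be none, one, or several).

Primer B and Primer C.

Primer A (28 nt, A=11 T=9 G=2 C=6): longest run = 2 ✓; GC 8/28 = 28.6%, outside 44.3–60.9% ✗ — fails.
Primer B (24 nt, A=7 T=6 G=2 C=9): longest run = 3 ✓; GC 11/24 = 45.8% ✓ — passes.
Primer C (23 nt, A=7 T=4 G=8 C=4): longest run = 2 ✓; GC 12/23 = 52.2% ✓ — passes.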